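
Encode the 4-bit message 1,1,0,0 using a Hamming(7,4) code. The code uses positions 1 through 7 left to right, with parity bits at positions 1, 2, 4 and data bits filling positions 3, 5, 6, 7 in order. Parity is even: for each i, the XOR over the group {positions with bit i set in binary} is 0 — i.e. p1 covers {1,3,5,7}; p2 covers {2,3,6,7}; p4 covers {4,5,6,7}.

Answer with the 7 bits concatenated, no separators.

Place data at non-parity positions: p1 p2 1 p4 1 0 0
p1 (pos 1,3,5,7): XOR of data positions = 1⊕1⊕0 = 0
p2 (pos 2,3,6,7): XOR of data positions = 1⊕0⊕0 = 1
p4 (pos 4,5,6,7): XOR of data positions = 1⊕0⊕0 = 1
Codeword: 0111100

0111100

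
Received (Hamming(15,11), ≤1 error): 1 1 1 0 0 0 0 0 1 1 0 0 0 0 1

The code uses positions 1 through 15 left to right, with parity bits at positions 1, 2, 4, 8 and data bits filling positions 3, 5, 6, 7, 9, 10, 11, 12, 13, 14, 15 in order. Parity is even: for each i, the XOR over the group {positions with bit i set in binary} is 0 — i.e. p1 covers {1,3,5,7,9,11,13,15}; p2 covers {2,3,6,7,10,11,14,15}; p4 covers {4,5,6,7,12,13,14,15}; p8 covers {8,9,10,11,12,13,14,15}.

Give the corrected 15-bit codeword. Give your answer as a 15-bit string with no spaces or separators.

111000001101001

s1 (pos 1,3,5,7,9,11,13,15): 1⊕1⊕0⊕0⊕1⊕0⊕0⊕1 = 0
s2 (pos 2,3,6,7,10,11,14,15): 1⊕1⊕0⊕0⊕1⊕0⊕0⊕1 = 0
s4 (pos 4,5,6,7,12,13,14,15): 0⊕0⊕0⊕0⊕0⊕0⊕0⊕1 = 1
s8 (pos 8,9,10,11,12,13,14,15): 0⊕1⊕1⊕0⊕0⊕0⊕0⊕1 = 1
Syndrome s8…s1 = 1100 → error at position 12.
Flip position 12: 111000001100001 → 111000001101001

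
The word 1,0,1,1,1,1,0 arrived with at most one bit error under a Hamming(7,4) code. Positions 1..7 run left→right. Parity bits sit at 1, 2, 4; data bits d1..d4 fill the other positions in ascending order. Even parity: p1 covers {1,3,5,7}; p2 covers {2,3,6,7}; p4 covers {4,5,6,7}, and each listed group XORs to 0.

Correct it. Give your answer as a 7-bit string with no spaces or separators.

1011010

s1 (pos 1,3,5,7): 1⊕1⊕1⊕0 = 1
s2 (pos 2,3,6,7): 0⊕1⊕1⊕0 = 0
s4 (pos 4,5,6,7): 1⊕1⊕1⊕0 = 1
Syndrome s4…s1 = 101 → error at position 5.
Flip position 5: 1011110 → 1011010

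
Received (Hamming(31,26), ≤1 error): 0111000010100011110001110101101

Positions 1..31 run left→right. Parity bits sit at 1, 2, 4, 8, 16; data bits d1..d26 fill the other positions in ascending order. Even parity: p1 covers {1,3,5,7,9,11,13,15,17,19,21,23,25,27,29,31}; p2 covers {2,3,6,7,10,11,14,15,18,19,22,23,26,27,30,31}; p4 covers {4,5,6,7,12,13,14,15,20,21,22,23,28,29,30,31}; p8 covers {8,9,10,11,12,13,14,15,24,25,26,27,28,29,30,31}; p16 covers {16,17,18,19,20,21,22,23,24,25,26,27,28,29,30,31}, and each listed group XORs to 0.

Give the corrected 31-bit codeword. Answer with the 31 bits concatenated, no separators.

s1 (pos 1,3,5,7,9,11,13,15,17,19,21,23,25,27,29,31): 0⊕1⊕0⊕0⊕1⊕1⊕0⊕1⊕1⊕0⊕0⊕1⊕0⊕0⊕1⊕1 = 0
s2 (pos 2,3,6,7,10,11,14,15,18,19,22,23,26,27,30,31): 1⊕1⊕0⊕0⊕0⊕1⊕0⊕1⊕1⊕0⊕1⊕1⊕1⊕0⊕0⊕1 = 1
s4 (pos 4,5,6,7,12,13,14,15,20,21,22,23,28,29,30,31): 1⊕0⊕0⊕0⊕0⊕0⊕0⊕1⊕0⊕0⊕1⊕1⊕1⊕1⊕0⊕1 = 1
s8 (pos 8,9,10,11,12,13,14,15,24,25,26,27,28,29,30,31): 0⊕1⊕0⊕1⊕0⊕0⊕0⊕1⊕1⊕0⊕1⊕0⊕1⊕1⊕0⊕1 = 0
s16 (pos 16,17,18,19,20,21,22,23,24,25,26,27,28,29,30,31): 1⊕1⊕1⊕0⊕0⊕0⊕1⊕1⊕1⊕0⊕1⊕0⊕1⊕1⊕0⊕1 = 0
Syndrome s16…s1 = 00110 → error at position 6.
Flip position 6: 0111000010100011110001110101101 → 0111010010100011110001110101101

0111010010100011110001110101101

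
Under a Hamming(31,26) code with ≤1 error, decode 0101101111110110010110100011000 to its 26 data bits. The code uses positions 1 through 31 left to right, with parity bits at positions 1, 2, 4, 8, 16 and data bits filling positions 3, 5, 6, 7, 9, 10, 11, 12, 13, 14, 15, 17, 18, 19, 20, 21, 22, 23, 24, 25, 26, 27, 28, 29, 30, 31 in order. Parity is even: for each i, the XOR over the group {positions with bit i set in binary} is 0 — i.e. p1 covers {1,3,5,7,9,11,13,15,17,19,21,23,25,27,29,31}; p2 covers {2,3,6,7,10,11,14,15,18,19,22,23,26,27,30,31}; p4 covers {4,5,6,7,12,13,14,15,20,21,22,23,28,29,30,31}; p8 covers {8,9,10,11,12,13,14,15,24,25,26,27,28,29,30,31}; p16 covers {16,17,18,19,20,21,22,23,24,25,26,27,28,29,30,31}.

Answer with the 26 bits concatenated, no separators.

s1 (pos 1,3,5,7,9,11,13,15,17,19,21,23,25,27,29,31): 0⊕0⊕1⊕1⊕1⊕1⊕0⊕1⊕0⊕0⊕1⊕1⊕0⊕1⊕0⊕0 = 0
s2 (pos 2,3,6,7,10,11,14,15,18,19,22,23,26,27,30,31): 1⊕0⊕0⊕1⊕1⊕1⊕1⊕1⊕1⊕0⊕0⊕1⊕0⊕1⊕0⊕0 = 1
s4 (pos 4,5,6,7,12,13,14,15,20,21,22,23,28,29,30,31): 1⊕1⊕0⊕1⊕1⊕0⊕1⊕1⊕1⊕1⊕0⊕1⊕1⊕0⊕0⊕0 = 0
s8 (pos 8,9,10,11,12,13,14,15,24,25,26,27,28,29,30,31): 1⊕1⊕1⊕1⊕1⊕0⊕1⊕1⊕0⊕0⊕0⊕1⊕1⊕0⊕0⊕0 = 1
s16 (pos 16,17,18,19,20,21,22,23,24,25,26,27,28,29,30,31): 0⊕0⊕1⊕0⊕1⊕1⊕0⊕1⊕0⊕0⊕0⊕1⊕1⊕0⊕0⊕0 = 0
Syndrome s16…s1 = 01010 → error at position 10.
Flip position 10: 0101101111110110010110100011000 → 0101101110110110010110100011000
Read data bits from positions 3,5,6,7,9,10,11,12,13,14,15,17,18,19,20,21,22,23,24,25,26,27,28,29,30,31: 01011011011010110100011000

01011011011010110100011000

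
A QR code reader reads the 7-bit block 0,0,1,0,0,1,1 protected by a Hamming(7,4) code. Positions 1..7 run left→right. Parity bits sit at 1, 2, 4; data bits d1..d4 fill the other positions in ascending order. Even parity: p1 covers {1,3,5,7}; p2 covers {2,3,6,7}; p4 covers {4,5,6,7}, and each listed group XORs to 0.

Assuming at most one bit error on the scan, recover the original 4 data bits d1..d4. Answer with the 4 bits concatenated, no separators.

s1 (pos 1,3,5,7): 0⊕1⊕0⊕1 = 0
s2 (pos 2,3,6,7): 0⊕1⊕1⊕1 = 1
s4 (pos 4,5,6,7): 0⊕0⊕1⊕1 = 0
Syndrome s4…s1 = 010 → error at position 2.
Flip position 2: 0010011 → 0110011
Read data bits from positions 3,5,6,7: 1011

1011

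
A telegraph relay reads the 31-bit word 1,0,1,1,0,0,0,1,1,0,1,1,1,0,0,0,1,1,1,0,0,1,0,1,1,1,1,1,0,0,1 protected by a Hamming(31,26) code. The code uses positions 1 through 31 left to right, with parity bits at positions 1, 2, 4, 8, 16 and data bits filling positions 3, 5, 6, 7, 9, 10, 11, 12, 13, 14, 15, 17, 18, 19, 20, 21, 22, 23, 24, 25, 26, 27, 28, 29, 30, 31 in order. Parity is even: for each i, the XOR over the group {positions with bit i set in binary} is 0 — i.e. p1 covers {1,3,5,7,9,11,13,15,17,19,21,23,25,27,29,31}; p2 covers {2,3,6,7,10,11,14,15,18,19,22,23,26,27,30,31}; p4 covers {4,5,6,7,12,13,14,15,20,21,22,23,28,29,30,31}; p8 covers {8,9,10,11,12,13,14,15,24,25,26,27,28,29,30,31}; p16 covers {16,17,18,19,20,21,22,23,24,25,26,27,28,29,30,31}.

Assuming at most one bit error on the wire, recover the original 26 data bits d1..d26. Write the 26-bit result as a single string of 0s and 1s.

s1 (pos 1,3,5,7,9,11,13,15,17,19,21,23,25,27,29,31): 1⊕1⊕0⊕0⊕1⊕1⊕1⊕0⊕1⊕1⊕0⊕0⊕1⊕1⊕0⊕1 = 0
s2 (pos 2,3,6,7,10,11,14,15,18,19,22,23,26,27,30,31): 0⊕1⊕0⊕0⊕0⊕1⊕0⊕0⊕1⊕1⊕1⊕0⊕1⊕1⊕0⊕1 = 0
s4 (pos 4,5,6,7,12,13,14,15,20,21,22,23,28,29,30,31): 1⊕0⊕0⊕0⊕1⊕1⊕0⊕0⊕0⊕0⊕1⊕0⊕1⊕0⊕0⊕1 = 0
s8 (pos 8,9,10,11,12,13,14,15,24,25,26,27,28,29,30,31): 1⊕1⊕0⊕1⊕1⊕1⊕0⊕0⊕1⊕1⊕1⊕1⊕1⊕0⊕0⊕1 = 1
s16 (pos 16,17,18,19,20,21,22,23,24,25,26,27,28,29,30,31): 0⊕1⊕1⊕1⊕0⊕0⊕1⊕0⊕1⊕1⊕1⊕1⊕1⊕0⊕0⊕1 = 0
Syndrome s16…s1 = 01000 → error at position 8.
Flip position 8: 1011000110111000111001011111001 → 1011000010111000111001011111001
Read data bits from positions 3,5,6,7,9,10,11,12,13,14,15,17,18,19,20,21,22,23,24,25,26,27,28,29,30,31: 10001011100111001011111001

10001011100111001011111001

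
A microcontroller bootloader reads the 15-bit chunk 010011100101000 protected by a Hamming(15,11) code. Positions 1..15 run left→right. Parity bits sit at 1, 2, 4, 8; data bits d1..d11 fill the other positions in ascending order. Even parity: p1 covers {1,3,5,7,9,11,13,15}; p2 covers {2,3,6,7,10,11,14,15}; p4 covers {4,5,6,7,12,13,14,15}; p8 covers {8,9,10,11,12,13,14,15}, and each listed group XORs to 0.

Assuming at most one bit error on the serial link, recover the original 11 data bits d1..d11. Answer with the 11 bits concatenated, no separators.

s1 (pos 1,3,5,7,9,11,13,15): 0⊕0⊕1⊕1⊕0⊕0⊕0⊕0 = 0
s2 (pos 2,3,6,7,10,11,14,15): 1⊕0⊕1⊕1⊕1⊕0⊕0⊕0 = 0
s4 (pos 4,5,6,7,12,13,14,15): 0⊕1⊕1⊕1⊕1⊕0⊕0⊕0 = 0
s8 (pos 8,9,10,11,12,13,14,15): 0⊕0⊕1⊕0⊕1⊕0⊕0⊕0 = 0
Syndrome s8…s1 = 0000 → no error.
Read data bits from positions 3,5,6,7,9,10,11,12,13,14,15: 01110101000

01110101000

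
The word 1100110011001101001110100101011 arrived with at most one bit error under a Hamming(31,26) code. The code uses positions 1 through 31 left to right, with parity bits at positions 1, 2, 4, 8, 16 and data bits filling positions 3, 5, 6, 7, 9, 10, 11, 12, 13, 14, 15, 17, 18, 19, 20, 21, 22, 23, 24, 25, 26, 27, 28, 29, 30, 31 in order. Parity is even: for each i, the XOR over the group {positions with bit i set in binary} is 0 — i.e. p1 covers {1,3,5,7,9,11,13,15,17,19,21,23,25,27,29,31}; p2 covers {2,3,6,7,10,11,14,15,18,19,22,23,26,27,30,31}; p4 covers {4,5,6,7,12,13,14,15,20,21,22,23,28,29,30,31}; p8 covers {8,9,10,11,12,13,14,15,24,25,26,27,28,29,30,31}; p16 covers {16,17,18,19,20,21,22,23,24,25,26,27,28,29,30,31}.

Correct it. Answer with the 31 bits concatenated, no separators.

s1 (pos 1,3,5,7,9,11,13,15,17,19,21,23,25,27,29,31): 1⊕0⊕1⊕0⊕1⊕0⊕1⊕0⊕0⊕1⊕1⊕1⊕0⊕0⊕0⊕1 = 0
s2 (pos 2,3,6,7,10,11,14,15,18,19,22,23,26,27,30,31): 1⊕0⊕1⊕0⊕1⊕0⊕1⊕0⊕0⊕1⊕0⊕1⊕1⊕0⊕1⊕1 = 1
s4 (pos 4,5,6,7,12,13,14,15,20,21,22,23,28,29,30,31): 0⊕1⊕1⊕0⊕0⊕1⊕1⊕0⊕1⊕1⊕0⊕1⊕1⊕0⊕1⊕1 = 0
s8 (pos 8,9,10,11,12,13,14,15,24,25,26,27,28,29,30,31): 0⊕1⊕1⊕0⊕0⊕1⊕1⊕0⊕0⊕0⊕1⊕0⊕1⊕0⊕1⊕1 = 0
s16 (pos 16,17,18,19,20,21,22,23,24,25,26,27,28,29,30,31): 1⊕0⊕0⊕1⊕1⊕1⊕0⊕1⊕0⊕0⊕1⊕0⊕1⊕0⊕1⊕1 = 1
Syndrome s16…s1 = 10010 → error at position 18.
Flip position 18: 1100110011001101001110100101011 → 1100110011001101011110100101011

1100110011001101011110100101011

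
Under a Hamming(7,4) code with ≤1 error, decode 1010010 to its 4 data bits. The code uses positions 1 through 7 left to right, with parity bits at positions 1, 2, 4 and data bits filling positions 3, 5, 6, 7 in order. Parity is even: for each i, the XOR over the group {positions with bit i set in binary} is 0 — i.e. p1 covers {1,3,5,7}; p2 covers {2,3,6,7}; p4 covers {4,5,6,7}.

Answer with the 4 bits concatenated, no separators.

s1 (pos 1,3,5,7): 1⊕1⊕0⊕0 = 0
s2 (pos 2,3,6,7): 0⊕1⊕1⊕0 = 0
s4 (pos 4,5,6,7): 0⊕0⊕1⊕0 = 1
Syndrome s4…s1 = 100 → error at position 4.
Flip position 4: 1010010 → 1011010
Read data bits from positions 3,5,6,7: 1010

1010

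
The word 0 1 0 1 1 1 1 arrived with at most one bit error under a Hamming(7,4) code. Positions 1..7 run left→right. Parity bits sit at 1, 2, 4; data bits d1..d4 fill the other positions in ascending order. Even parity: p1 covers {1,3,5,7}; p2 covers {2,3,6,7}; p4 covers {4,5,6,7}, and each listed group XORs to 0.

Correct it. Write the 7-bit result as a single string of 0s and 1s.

0001111

s1 (pos 1,3,5,7): 0⊕0⊕1⊕1 = 0
s2 (pos 2,3,6,7): 1⊕0⊕1⊕1 = 1
s4 (pos 4,5,6,7): 1⊕1⊕1⊕1 = 0
Syndrome s4…s1 = 010 → error at position 2.
Flip position 2: 0101111 → 0001111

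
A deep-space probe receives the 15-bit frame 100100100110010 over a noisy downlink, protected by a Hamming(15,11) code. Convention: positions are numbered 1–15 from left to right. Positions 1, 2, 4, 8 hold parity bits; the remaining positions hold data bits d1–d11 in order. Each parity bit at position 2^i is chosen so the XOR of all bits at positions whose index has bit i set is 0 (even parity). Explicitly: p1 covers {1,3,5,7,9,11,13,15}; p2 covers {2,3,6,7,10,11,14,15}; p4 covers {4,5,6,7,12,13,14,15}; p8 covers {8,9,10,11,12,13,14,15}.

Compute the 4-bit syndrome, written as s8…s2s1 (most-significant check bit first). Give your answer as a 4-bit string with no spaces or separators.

s1 (pos 1,3,5,7,9,11,13,15): 1⊕0⊕0⊕1⊕0⊕1⊕0⊕0 = 1
s2 (pos 2,3,6,7,10,11,14,15): 0⊕0⊕0⊕1⊕1⊕1⊕1⊕0 = 0
s4 (pos 4,5,6,7,12,13,14,15): 1⊕0⊕0⊕1⊕0⊕0⊕1⊕0 = 1
s8 (pos 8,9,10,11,12,13,14,15): 0⊕0⊕1⊕1⊕0⊕0⊕1⊕0 = 1
Syndrome s8…s1 = 1101 → error at position 13.

1101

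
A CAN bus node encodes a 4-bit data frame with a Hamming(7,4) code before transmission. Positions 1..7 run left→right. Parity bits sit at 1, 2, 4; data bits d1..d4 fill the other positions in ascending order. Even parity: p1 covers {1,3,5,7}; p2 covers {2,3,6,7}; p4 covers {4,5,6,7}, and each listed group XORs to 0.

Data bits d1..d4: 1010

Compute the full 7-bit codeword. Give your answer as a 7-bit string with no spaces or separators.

Place data at non-parity positions: p1 p2 1 p4 0 1 0
p1 (pos 1,3,5,7): XOR of data positions = 1⊕0⊕0 = 1
p2 (pos 2,3,6,7): XOR of data positions = 1⊕1⊕0 = 0
p4 (pos 4,5,6,7): XOR of data positions = 0⊕1⊕0 = 1
Codeword: 1011010

1011010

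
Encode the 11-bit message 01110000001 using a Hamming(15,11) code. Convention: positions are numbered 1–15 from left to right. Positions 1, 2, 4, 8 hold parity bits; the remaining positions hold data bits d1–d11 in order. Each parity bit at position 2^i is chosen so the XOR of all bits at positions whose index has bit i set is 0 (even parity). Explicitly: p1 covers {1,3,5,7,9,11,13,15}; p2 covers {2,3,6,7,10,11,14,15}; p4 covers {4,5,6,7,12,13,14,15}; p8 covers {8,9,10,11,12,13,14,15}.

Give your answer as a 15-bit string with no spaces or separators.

Place data at non-parity positions: p1 p2 0 p4 1 1 1 p8 0 0 0 0 0 0 1
p1 (pos 1,3,5,7,9,11,13,15): XOR of data positions = 0⊕1⊕1⊕0⊕0⊕0⊕1 = 1
p2 (pos 2,3,6,7,10,11,14,15): XOR of data positions = 0⊕1⊕1⊕0⊕0⊕0⊕1 = 1
p4 (pos 4,5,6,7,12,13,14,15): XOR of data positions = 1⊕1⊕1⊕0⊕0⊕0⊕1 = 0
p8 (pos 8,9,10,11,12,13,14,15): XOR of data positions = 0⊕0⊕0⊕0⊕0⊕0⊕1 = 1
Codeword: 110011110000001

110011110000001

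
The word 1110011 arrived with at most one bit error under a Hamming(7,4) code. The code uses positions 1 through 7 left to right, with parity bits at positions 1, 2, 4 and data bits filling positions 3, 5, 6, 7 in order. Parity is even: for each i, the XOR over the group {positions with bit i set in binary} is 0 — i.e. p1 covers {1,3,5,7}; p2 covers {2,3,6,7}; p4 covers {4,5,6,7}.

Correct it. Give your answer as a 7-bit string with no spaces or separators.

s1 (pos 1,3,5,7): 1⊕1⊕0⊕1 = 1
s2 (pos 2,3,6,7): 1⊕1⊕1⊕1 = 0
s4 (pos 4,5,6,7): 0⊕0⊕1⊕1 = 0
Syndrome s4…s1 = 001 → error at position 1.
Flip position 1: 1110011 → 0110011

0110011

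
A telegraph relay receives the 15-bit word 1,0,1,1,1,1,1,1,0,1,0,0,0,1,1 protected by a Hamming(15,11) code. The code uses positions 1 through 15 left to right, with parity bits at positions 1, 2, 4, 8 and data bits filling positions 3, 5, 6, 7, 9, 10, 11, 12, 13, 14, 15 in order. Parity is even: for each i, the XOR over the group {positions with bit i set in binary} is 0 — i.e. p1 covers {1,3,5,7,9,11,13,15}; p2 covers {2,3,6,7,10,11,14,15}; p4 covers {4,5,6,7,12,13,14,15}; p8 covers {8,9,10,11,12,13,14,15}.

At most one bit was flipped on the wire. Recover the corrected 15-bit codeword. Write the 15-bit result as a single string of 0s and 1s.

s1 (pos 1,3,5,7,9,11,13,15): 1⊕1⊕1⊕1⊕0⊕0⊕0⊕1 = 1
s2 (pos 2,3,6,7,10,11,14,15): 0⊕1⊕1⊕1⊕1⊕0⊕1⊕1 = 0
s4 (pos 4,5,6,7,12,13,14,15): 1⊕1⊕1⊕1⊕0⊕0⊕1⊕1 = 0
s8 (pos 8,9,10,11,12,13,14,15): 1⊕0⊕1⊕0⊕0⊕0⊕1⊕1 = 0
Syndrome s8…s1 = 0001 → error at position 1.
Flip position 1: 101111110100011 → 001111110100011

001111110100011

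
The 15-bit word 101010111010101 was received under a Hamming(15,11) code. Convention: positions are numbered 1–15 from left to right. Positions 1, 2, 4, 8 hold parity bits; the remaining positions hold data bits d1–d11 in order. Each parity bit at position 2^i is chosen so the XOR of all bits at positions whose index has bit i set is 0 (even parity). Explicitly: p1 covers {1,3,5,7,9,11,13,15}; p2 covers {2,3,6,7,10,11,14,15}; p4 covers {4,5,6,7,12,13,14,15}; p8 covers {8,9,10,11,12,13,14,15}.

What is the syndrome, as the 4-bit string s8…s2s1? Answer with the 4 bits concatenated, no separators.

s1 (pos 1,3,5,7,9,11,13,15): 1⊕1⊕1⊕1⊕1⊕1⊕1⊕1 = 0
s2 (pos 2,3,6,7,10,11,14,15): 0⊕1⊕0⊕1⊕0⊕1⊕0⊕1 = 0
s4 (pos 4,5,6,7,12,13,14,15): 0⊕1⊕0⊕1⊕0⊕1⊕0⊕1 = 0
s8 (pos 8,9,10,11,12,13,14,15): 1⊕1⊕0⊕1⊕0⊕1⊕0⊕1 = 1
Syndrome s8…s1 = 1000 → error at position 8.

1000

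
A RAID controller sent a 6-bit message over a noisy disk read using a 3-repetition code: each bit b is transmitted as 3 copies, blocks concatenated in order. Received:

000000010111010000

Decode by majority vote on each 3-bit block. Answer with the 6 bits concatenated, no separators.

000100

Block 1 (000): 0 ones → 0
Block 2 (000): 0 ones → 0
Block 3 (010): 1 one → 0
Block 4 (111): 3 ones → 1
Block 5 (010): 1 one → 0
Block 6 (000): 0 ones → 0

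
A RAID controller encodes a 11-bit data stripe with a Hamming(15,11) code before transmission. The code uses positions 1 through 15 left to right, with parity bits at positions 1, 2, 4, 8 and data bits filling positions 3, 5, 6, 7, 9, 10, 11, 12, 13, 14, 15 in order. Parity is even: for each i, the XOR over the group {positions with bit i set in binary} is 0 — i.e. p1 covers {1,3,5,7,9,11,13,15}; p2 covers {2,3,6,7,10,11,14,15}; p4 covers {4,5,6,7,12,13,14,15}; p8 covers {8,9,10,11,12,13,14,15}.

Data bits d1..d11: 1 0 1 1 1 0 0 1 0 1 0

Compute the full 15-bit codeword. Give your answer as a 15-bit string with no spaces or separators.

Place data at non-parity positions: p1 p2 1 p4 0 1 1 p8 1 0 0 1 0 1 0
p1 (pos 1,3,5,7,9,11,13,15): XOR of data positions = 1⊕0⊕1⊕1⊕0⊕0⊕0 = 1
p2 (pos 2,3,6,7,10,11,14,15): XOR of data positions = 1⊕1⊕1⊕0⊕0⊕1⊕0 = 0
p4 (pos 4,5,6,7,12,13,14,15): XOR of data positions = 0⊕1⊕1⊕1⊕0⊕1⊕0 = 0
p8 (pos 8,9,10,11,12,13,14,15): XOR of data positions = 1⊕0⊕0⊕1⊕0⊕1⊕0 = 1
Codeword: 101001111001010

101001111001010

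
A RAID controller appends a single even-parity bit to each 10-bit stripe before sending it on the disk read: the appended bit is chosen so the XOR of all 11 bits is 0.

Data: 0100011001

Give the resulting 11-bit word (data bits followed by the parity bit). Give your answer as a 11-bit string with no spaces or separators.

XOR of the 10 data bits: 0⊕1⊕0⊕0⊕0⊕1⊕1⊕0⊕0⊕1 = 0
Parity bit = 0 (so all 11 bits XOR to 0).

01000110010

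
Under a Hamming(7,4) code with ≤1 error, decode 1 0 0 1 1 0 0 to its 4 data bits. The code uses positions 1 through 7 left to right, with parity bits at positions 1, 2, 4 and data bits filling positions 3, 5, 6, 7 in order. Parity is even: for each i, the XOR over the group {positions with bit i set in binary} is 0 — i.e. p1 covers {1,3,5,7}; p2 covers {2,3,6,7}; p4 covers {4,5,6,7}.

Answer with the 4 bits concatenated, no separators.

0100

s1 (pos 1,3,5,7): 1⊕0⊕1⊕0 = 0
s2 (pos 2,3,6,7): 0⊕0⊕0⊕0 = 0
s4 (pos 4,5,6,7): 1⊕1⊕0⊕0 = 0
Syndrome s4…s1 = 000 → no error.
Read data bits from positions 3,5,6,7: 0100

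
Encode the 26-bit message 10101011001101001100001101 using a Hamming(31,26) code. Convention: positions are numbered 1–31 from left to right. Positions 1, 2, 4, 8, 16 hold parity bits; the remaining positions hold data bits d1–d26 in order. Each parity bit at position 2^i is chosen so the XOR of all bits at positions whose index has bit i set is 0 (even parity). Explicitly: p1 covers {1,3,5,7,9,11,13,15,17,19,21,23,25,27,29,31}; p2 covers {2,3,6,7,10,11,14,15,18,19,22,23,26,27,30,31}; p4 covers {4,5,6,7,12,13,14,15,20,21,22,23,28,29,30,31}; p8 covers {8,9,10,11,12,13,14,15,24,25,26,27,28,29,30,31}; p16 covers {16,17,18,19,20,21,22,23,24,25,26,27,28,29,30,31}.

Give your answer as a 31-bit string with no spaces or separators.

1010010110110011101001100001101

Place data at non-parity positions: p1 p2 1 p4 0 1 0 p8 1 0 1 1 0 0 1 p16 1 0 1 0 0 1 1 0 0 0 0 1 1 0 1
p1 (pos 1,3,5,7,9,11,13,15,17,19,21,23,25,27,29,31): XOR of data positions = 1⊕0⊕0⊕1⊕1⊕0⊕1⊕1⊕1⊕0⊕1⊕0⊕0⊕1⊕1 = 1
p2 (pos 2,3,6,7,10,11,14,15,18,19,22,23,26,27,30,31): XOR of data positions = 1⊕1⊕0⊕0⊕1⊕0⊕1⊕0⊕1⊕1⊕1⊕0⊕0⊕0⊕1 = 0
p4 (pos 4,5,6,7,12,13,14,15,20,21,22,23,28,29,30,31): XOR of data positions = 0⊕1⊕0⊕1⊕0⊕0⊕1⊕0⊕0⊕1⊕1⊕1⊕1⊕0⊕1 = 0
p8 (pos 8,9,10,11,12,13,14,15,24,25,26,27,28,29,30,31): XOR of data positions = 1⊕0⊕1⊕1⊕0⊕0⊕1⊕0⊕0⊕0⊕0⊕1⊕1⊕0⊕1 = 1
p16 (pos 16,17,18,19,20,21,22,23,24,25,26,27,28,29,30,31): XOR of data positions = 1⊕0⊕1⊕0⊕0⊕1⊕1⊕0⊕0⊕0⊕0⊕1⊕1⊕0⊕1 = 1
Codeword: 1010010110110011101001100001101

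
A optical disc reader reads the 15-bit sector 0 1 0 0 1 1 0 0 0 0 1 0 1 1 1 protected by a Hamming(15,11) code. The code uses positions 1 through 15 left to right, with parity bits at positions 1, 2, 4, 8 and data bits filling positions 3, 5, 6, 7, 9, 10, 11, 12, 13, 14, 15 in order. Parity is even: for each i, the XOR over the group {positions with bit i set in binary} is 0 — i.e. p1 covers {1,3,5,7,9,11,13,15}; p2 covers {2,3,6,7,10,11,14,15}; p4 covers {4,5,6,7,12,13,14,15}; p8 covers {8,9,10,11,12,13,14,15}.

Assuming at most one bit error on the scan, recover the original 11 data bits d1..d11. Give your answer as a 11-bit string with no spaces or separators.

01000010111

s1 (pos 1,3,5,7,9,11,13,15): 0⊕0⊕1⊕0⊕0⊕1⊕1⊕1 = 0
s2 (pos 2,3,6,7,10,11,14,15): 1⊕0⊕1⊕0⊕0⊕1⊕1⊕1 = 1
s4 (pos 4,5,6,7,12,13,14,15): 0⊕1⊕1⊕0⊕0⊕1⊕1⊕1 = 1
s8 (pos 8,9,10,11,12,13,14,15): 0⊕0⊕0⊕1⊕0⊕1⊕1⊕1 = 0
Syndrome s8…s1 = 0110 → error at position 6.
Flip position 6: 010011000010111 → 010010000010111
Read data bits from positions 3,5,6,7,9,10,11,12,13,14,15: 01000010111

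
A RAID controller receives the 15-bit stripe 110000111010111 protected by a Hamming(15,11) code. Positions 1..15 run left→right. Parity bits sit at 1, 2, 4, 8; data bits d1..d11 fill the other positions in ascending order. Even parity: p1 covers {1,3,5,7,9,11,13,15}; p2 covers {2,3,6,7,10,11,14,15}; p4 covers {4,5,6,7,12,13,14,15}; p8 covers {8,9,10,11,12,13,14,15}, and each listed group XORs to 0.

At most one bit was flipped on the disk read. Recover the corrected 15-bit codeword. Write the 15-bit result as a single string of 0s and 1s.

100000111010111

s1 (pos 1,3,5,7,9,11,13,15): 1⊕0⊕0⊕1⊕1⊕1⊕1⊕1 = 0
s2 (pos 2,3,6,7,10,11,14,15): 1⊕0⊕0⊕1⊕0⊕1⊕1⊕1 = 1
s4 (pos 4,5,6,7,12,13,14,15): 0⊕0⊕0⊕1⊕0⊕1⊕1⊕1 = 0
s8 (pos 8,9,10,11,12,13,14,15): 1⊕1⊕0⊕1⊕0⊕1⊕1⊕1 = 0
Syndrome s8…s1 = 0010 → error at position 2.
Flip position 2: 110000111010111 → 100000111010111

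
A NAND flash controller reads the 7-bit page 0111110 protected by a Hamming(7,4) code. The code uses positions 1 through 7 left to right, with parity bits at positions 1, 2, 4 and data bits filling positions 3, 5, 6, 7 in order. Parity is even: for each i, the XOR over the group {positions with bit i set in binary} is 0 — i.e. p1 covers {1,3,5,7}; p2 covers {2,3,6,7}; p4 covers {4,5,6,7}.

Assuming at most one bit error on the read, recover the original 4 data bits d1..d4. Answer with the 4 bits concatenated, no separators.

s1 (pos 1,3,5,7): 0⊕1⊕1⊕0 = 0
s2 (pos 2,3,6,7): 1⊕1⊕1⊕0 = 1
s4 (pos 4,5,6,7): 1⊕1⊕1⊕0 = 1
Syndrome s4…s1 = 110 → error at position 6.
Flip position 6: 0111110 → 0111100
Read data bits from positions 3,5,6,7: 1100

1100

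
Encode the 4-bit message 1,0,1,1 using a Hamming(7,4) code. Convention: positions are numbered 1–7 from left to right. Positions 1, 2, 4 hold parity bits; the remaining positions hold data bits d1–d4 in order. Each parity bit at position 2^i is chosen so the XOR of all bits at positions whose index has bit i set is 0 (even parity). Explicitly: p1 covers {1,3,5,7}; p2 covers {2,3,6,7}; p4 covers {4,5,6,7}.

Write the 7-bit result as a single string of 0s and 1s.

0110011

Place data at non-parity positions: p1 p2 1 p4 0 1 1
p1 (pos 1,3,5,7): XOR of data positions = 1⊕0⊕1 = 0
p2 (pos 2,3,6,7): XOR of data positions = 1⊕1⊕1 = 1
p4 (pos 4,5,6,7): XOR of data positions = 0⊕1⊕1 = 0
Codeword: 0110011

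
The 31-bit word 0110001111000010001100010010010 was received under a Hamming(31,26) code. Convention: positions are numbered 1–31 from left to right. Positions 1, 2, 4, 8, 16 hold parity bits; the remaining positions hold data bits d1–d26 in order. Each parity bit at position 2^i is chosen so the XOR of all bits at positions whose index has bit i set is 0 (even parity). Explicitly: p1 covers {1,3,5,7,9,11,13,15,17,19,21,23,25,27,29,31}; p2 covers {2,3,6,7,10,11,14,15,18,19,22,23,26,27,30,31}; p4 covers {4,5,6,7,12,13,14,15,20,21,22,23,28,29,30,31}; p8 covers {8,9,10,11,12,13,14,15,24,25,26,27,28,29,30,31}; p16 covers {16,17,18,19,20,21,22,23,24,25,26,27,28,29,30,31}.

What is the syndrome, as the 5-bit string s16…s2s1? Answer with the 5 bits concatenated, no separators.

s1 (pos 1,3,5,7,9,11,13,15,17,19,21,23,25,27,29,31): 0⊕1⊕0⊕1⊕1⊕0⊕0⊕1⊕0⊕1⊕0⊕0⊕0⊕1⊕0⊕0 = 0
s2 (pos 2,3,6,7,10,11,14,15,18,19,22,23,26,27,30,31): 1⊕1⊕0⊕1⊕1⊕0⊕0⊕1⊕0⊕1⊕0⊕0⊕0⊕1⊕1⊕0 = 0
s4 (pos 4,5,6,7,12,13,14,15,20,21,22,23,28,29,30,31): 0⊕0⊕0⊕1⊕0⊕0⊕0⊕1⊕1⊕0⊕0⊕0⊕0⊕0⊕1⊕0 = 0
s8 (pos 8,9,10,11,12,13,14,15,24,25,26,27,28,29,30,31): 1⊕1⊕1⊕0⊕0⊕0⊕0⊕1⊕1⊕0⊕0⊕1⊕0⊕0⊕1⊕0 = 1
s16 (pos 16,17,18,19,20,21,22,23,24,25,26,27,28,29,30,31): 0⊕0⊕0⊕1⊕1⊕0⊕0⊕0⊕1⊕0⊕0⊕1⊕0⊕0⊕1⊕0 = 1
Syndrome s16…s1 = 11000 → error at position 24.

11000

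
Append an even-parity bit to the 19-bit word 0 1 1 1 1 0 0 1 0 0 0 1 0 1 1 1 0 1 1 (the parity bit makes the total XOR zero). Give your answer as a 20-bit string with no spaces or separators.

01111001000101110111

XOR of the 19 data bits: 0⊕1⊕1⊕1⊕1⊕0⊕0⊕1⊕0⊕0⊕0⊕1⊕0⊕1⊕1⊕1⊕0⊕1⊕1 = 1
Parity bit = 1 (so all 20 bits XOR to 0).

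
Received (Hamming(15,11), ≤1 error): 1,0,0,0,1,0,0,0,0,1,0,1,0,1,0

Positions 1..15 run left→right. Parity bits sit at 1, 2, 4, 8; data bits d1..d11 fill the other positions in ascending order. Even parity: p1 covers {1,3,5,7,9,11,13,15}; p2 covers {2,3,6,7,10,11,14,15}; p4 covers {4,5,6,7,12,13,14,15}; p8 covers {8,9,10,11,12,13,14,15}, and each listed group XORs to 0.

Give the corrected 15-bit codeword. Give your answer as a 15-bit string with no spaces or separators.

100010000100010

s1 (pos 1,3,5,7,9,11,13,15): 1⊕0⊕1⊕0⊕0⊕0⊕0⊕0 = 0
s2 (pos 2,3,6,7,10,11,14,15): 0⊕0⊕0⊕0⊕1⊕0⊕1⊕0 = 0
s4 (pos 4,5,6,7,12,13,14,15): 0⊕1⊕0⊕0⊕1⊕0⊕1⊕0 = 1
s8 (pos 8,9,10,11,12,13,14,15): 0⊕0⊕1⊕0⊕1⊕0⊕1⊕0 = 1
Syndrome s8…s1 = 1100 → error at position 12.
Flip position 12: 100010000101010 → 100010000100010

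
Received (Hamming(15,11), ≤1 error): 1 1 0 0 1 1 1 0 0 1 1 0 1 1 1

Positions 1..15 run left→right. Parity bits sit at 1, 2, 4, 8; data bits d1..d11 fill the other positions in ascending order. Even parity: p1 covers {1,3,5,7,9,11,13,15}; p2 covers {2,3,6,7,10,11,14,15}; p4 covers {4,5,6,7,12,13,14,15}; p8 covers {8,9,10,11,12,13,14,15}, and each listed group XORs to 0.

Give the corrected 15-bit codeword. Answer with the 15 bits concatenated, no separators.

s1 (pos 1,3,5,7,9,11,13,15): 1⊕0⊕1⊕1⊕0⊕1⊕1⊕1 = 0
s2 (pos 2,3,6,7,10,11,14,15): 1⊕0⊕1⊕1⊕1⊕1⊕1⊕1 = 1
s4 (pos 4,5,6,7,12,13,14,15): 0⊕1⊕1⊕1⊕0⊕1⊕1⊕1 = 0
s8 (pos 8,9,10,11,12,13,14,15): 0⊕0⊕1⊕1⊕0⊕1⊕1⊕1 = 1
Syndrome s8…s1 = 1010 → error at position 10.
Flip position 10: 110011100110111 → 110011100010111

110011100010111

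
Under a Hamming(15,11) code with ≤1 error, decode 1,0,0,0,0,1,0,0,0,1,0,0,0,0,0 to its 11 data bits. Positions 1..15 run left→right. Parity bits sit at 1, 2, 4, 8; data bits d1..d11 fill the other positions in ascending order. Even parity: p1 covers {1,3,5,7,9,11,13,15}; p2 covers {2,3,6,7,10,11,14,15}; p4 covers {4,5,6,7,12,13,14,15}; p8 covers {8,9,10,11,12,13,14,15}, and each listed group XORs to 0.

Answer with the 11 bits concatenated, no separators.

00100100100

s1 (pos 1,3,5,7,9,11,13,15): 1⊕0⊕0⊕0⊕0⊕0⊕0⊕0 = 1
s2 (pos 2,3,6,7,10,11,14,15): 0⊕0⊕1⊕0⊕1⊕0⊕0⊕0 = 0
s4 (pos 4,5,6,7,12,13,14,15): 0⊕0⊕1⊕0⊕0⊕0⊕0⊕0 = 1
s8 (pos 8,9,10,11,12,13,14,15): 0⊕0⊕1⊕0⊕0⊕0⊕0⊕0 = 1
Syndrome s8…s1 = 1101 → error at position 13.
Flip position 13: 100001000100000 → 100001000100100
Read data bits from positions 3,5,6,7,9,10,11,12,13,14,15: 00100100100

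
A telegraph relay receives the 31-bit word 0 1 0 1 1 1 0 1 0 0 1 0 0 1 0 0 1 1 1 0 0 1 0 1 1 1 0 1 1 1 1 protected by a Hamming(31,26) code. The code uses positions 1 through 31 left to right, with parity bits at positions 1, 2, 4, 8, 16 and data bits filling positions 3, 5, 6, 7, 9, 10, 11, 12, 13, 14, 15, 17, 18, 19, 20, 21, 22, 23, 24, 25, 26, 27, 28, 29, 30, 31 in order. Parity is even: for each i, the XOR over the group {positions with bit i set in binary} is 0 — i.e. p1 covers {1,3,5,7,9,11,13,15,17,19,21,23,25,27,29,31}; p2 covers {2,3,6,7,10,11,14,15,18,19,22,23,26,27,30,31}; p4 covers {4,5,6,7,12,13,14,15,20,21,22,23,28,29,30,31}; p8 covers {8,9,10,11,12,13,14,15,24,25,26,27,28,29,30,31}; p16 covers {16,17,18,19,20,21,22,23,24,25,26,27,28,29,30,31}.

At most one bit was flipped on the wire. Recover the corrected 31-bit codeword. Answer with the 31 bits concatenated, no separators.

0101110100100100111011011101111

s1 (pos 1,3,5,7,9,11,13,15,17,19,21,23,25,27,29,31): 0⊕0⊕1⊕0⊕0⊕1⊕0⊕0⊕1⊕1⊕0⊕0⊕1⊕0⊕1⊕1 = 1
s2 (pos 2,3,6,7,10,11,14,15,18,19,22,23,26,27,30,31): 1⊕0⊕1⊕0⊕0⊕1⊕1⊕0⊕1⊕1⊕1⊕0⊕1⊕0⊕1⊕1 = 0
s4 (pos 4,5,6,7,12,13,14,15,20,21,22,23,28,29,30,31): 1⊕1⊕1⊕0⊕0⊕0⊕1⊕0⊕0⊕0⊕1⊕0⊕1⊕1⊕1⊕1 = 1
s8 (pos 8,9,10,11,12,13,14,15,24,25,26,27,28,29,30,31): 1⊕0⊕0⊕1⊕0⊕0⊕1⊕0⊕1⊕1⊕1⊕0⊕1⊕1⊕1⊕1 = 0
s16 (pos 16,17,18,19,20,21,22,23,24,25,26,27,28,29,30,31): 0⊕1⊕1⊕1⊕0⊕0⊕1⊕0⊕1⊕1⊕1⊕0⊕1⊕1⊕1⊕1 = 1
Syndrome s16…s1 = 10101 → error at position 21.
Flip position 21: 0101110100100100111001011101111 → 0101110100100100111011011101111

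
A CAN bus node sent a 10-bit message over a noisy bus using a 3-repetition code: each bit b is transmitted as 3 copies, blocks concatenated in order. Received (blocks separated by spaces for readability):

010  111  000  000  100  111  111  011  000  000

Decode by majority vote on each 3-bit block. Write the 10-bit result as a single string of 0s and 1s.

0100011100

Block 1 (010): 1 one → 0
Block 2 (111): 3 ones → 1
Block 3 (000): 0 ones → 0
Block 4 (000): 0 ones → 0
Block 5 (100): 1 one → 0
Block 6 (111): 3 ones → 1
Block 7 (111): 3 ones → 1
Block 8 (011): 2 ones → 1
Block 9 (000): 0 ones → 0
Block 10 (000): 0 ones → 0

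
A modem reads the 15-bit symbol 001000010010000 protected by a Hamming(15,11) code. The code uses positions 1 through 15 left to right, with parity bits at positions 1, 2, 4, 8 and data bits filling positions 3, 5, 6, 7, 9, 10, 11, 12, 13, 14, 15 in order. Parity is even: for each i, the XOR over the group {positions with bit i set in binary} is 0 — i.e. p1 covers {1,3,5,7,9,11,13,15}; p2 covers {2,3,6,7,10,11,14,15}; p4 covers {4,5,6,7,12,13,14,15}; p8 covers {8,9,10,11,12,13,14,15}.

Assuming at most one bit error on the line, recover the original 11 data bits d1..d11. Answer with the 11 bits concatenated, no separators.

s1 (pos 1,3,5,7,9,11,13,15): 0⊕1⊕0⊕0⊕0⊕1⊕0⊕0 = 0
s2 (pos 2,3,6,7,10,11,14,15): 0⊕1⊕0⊕0⊕0⊕1⊕0⊕0 = 0
s4 (pos 4,5,6,7,12,13,14,15): 0⊕0⊕0⊕0⊕0⊕0⊕0⊕0 = 0
s8 (pos 8,9,10,11,12,13,14,15): 1⊕0⊕0⊕1⊕0⊕0⊕0⊕0 = 0
Syndrome s8…s1 = 0000 → no error.
Read data bits from positions 3,5,6,7,9,10,11,12,13,14,15: 10000010000

10000010000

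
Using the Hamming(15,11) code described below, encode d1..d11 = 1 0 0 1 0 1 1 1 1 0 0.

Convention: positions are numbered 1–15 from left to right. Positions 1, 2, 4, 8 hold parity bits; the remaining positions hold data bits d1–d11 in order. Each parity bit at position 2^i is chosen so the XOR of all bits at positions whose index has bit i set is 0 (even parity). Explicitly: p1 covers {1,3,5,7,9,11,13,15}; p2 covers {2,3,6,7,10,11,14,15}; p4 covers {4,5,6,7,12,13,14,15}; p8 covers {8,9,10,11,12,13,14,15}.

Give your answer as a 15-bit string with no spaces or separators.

Place data at non-parity positions: p1 p2 1 p4 0 0 1 p8 0 1 1 1 1 0 0
p1 (pos 1,3,5,7,9,11,13,15): XOR of data positions = 1⊕0⊕1⊕0⊕1⊕1⊕0 = 0
p2 (pos 2,3,6,7,10,11,14,15): XOR of data positions = 1⊕0⊕1⊕1⊕1⊕0⊕0 = 0
p4 (pos 4,5,6,7,12,13,14,15): XOR of data positions = 0⊕0⊕1⊕1⊕1⊕0⊕0 = 1
p8 (pos 8,9,10,11,12,13,14,15): XOR of data positions = 0⊕1⊕1⊕1⊕1⊕0⊕0 = 0
Codeword: 001100100111100

001100100111100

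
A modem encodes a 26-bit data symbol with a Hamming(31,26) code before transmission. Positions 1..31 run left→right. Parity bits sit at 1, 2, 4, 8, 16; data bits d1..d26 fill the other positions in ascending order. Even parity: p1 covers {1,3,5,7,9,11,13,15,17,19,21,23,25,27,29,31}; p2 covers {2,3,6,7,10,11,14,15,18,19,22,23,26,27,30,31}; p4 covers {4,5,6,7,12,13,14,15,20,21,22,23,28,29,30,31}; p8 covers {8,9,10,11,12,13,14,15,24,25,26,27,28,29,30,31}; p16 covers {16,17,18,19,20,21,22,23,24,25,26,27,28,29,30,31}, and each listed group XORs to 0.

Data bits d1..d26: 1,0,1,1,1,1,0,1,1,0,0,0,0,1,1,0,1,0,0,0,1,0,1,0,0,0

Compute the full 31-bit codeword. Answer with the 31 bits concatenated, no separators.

Place data at non-parity positions: p1 p2 1 p4 0 1 1 p8 1 1 0 1 1 0 0 p16 0 0 1 1 0 1 0 0 0 1 0 1 0 0 0
p1 (pos 1,3,5,7,9,11,13,15,17,19,21,23,25,27,29,31): XOR of data positions = 1⊕0⊕1⊕1⊕0⊕1⊕0⊕0⊕1⊕0⊕0⊕0⊕0⊕0⊕0 = 1
p2 (pos 2,3,6,7,10,11,14,15,18,19,22,23,26,27,30,31): XOR of data positions = 1⊕1⊕1⊕1⊕0⊕0⊕0⊕0⊕1⊕1⊕0⊕1⊕0⊕0⊕0 = 1
p4 (pos 4,5,6,7,12,13,14,15,20,21,22,23,28,29,30,31): XOR of data positions = 0⊕1⊕1⊕1⊕1⊕0⊕0⊕1⊕0⊕1⊕0⊕1⊕0⊕0⊕0 = 1
p8 (pos 8,9,10,11,12,13,14,15,24,25,26,27,28,29,30,31): XOR of data positions = 1⊕1⊕0⊕1⊕1⊕0⊕0⊕0⊕0⊕1⊕0⊕1⊕0⊕0⊕0 = 0
p16 (pos 16,17,18,19,20,21,22,23,24,25,26,27,28,29,30,31): XOR of data positions = 0⊕0⊕1⊕1⊕0⊕1⊕0⊕0⊕0⊕1⊕0⊕1⊕0⊕0⊕0 = 1
Codeword: 1111011011011001001101000101000

1111011011011001001101000101000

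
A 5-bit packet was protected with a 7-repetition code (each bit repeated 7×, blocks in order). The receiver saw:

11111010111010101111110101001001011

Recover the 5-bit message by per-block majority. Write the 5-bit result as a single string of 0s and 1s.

Block 1 (1111101): 6 ones → 1
Block 2 (0111010): 4 ones → 1
Block 3 (1011111): 6 ones → 1
Block 4 (1010100): 3 ones → 0
Block 5 (1001011): 4 ones → 1

11101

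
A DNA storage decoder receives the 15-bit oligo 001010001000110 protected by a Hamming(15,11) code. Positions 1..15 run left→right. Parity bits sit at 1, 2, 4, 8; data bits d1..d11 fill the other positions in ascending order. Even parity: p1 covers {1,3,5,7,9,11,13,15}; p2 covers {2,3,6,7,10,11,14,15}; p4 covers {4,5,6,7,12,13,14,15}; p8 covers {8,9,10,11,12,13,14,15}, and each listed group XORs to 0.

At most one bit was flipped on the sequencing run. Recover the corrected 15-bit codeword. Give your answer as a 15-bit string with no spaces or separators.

001010001001110

s1 (pos 1,3,5,7,9,11,13,15): 0⊕1⊕1⊕0⊕1⊕0⊕1⊕0 = 0
s2 (pos 2,3,6,7,10,11,14,15): 0⊕1⊕0⊕0⊕0⊕0⊕1⊕0 = 0
s4 (pos 4,5,6,7,12,13,14,15): 0⊕1⊕0⊕0⊕0⊕1⊕1⊕0 = 1
s8 (pos 8,9,10,11,12,13,14,15): 0⊕1⊕0⊕0⊕0⊕1⊕1⊕0 = 1
Syndrome s8…s1 = 1100 → error at position 12.
Flip position 12: 001010001000110 → 001010001001110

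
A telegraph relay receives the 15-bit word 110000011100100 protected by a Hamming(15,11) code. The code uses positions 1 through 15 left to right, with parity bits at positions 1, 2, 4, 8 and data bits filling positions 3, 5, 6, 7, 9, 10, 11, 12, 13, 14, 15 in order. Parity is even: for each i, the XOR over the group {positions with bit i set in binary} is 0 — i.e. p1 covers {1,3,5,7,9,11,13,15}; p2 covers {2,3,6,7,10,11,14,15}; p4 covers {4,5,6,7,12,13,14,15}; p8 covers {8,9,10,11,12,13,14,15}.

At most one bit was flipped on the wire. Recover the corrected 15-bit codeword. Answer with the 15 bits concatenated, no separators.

110010011100100

s1 (pos 1,3,5,7,9,11,13,15): 1⊕0⊕0⊕0⊕1⊕0⊕1⊕0 = 1
s2 (pos 2,3,6,7,10,11,14,15): 1⊕0⊕0⊕0⊕1⊕0⊕0⊕0 = 0
s4 (pos 4,5,6,7,12,13,14,15): 0⊕0⊕0⊕0⊕0⊕1⊕0⊕0 = 1
s8 (pos 8,9,10,11,12,13,14,15): 1⊕1⊕1⊕0⊕0⊕1⊕0⊕0 = 0
Syndrome s8…s1 = 0101 → error at position 5.
Flip position 5: 110000011100100 → 110010011100100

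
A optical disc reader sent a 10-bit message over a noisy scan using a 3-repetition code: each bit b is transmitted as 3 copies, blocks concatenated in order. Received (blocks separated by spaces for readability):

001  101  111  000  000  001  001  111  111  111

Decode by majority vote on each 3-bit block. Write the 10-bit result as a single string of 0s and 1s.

0110000111

Block 1 (001): 1 one → 0
Block 2 (101): 2 ones → 1
Block 3 (111): 3 ones → 1
Block 4 (000): 0 ones → 0
Block 5 (000): 0 ones → 0
Block 6 (001): 1 one → 0
Block 7 (001): 1 one → 0
Block 8 (111): 3 ones → 1
Block 9 (111): 3 ones → 1
Block 10 (111): 3 ones → 1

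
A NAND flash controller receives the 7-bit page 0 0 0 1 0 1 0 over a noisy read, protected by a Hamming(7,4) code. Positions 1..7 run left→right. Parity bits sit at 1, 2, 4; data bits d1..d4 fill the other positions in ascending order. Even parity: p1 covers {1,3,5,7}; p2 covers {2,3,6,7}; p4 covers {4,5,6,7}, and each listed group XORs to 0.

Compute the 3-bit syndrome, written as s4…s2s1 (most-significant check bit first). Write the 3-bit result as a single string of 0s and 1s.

010

s1 (pos 1,3,5,7): 0⊕0⊕0⊕0 = 0
s2 (pos 2,3,6,7): 0⊕0⊕1⊕0 = 1
s4 (pos 4,5,6,7): 1⊕0⊕1⊕0 = 0
Syndrome s4…s1 = 010 → error at position 2.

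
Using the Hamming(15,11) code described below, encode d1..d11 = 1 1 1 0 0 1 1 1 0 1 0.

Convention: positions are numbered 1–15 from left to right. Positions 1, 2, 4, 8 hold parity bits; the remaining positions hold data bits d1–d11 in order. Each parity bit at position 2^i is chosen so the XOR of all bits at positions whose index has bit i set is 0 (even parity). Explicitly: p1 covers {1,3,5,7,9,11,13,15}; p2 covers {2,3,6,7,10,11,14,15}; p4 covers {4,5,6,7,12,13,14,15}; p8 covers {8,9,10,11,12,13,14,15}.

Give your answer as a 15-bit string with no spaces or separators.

Place data at non-parity positions: p1 p2 1 p4 1 1 0 p8 0 1 1 1 0 1 0
p1 (pos 1,3,5,7,9,11,13,15): XOR of data positions = 1⊕1⊕0⊕0⊕1⊕0⊕0 = 1
p2 (pos 2,3,6,7,10,11,14,15): XOR of data positions = 1⊕1⊕0⊕1⊕1⊕1⊕0 = 1
p4 (pos 4,5,6,7,12,13,14,15): XOR of data positions = 1⊕1⊕0⊕1⊕0⊕1⊕0 = 0
p8 (pos 8,9,10,11,12,13,14,15): XOR of data positions = 0⊕1⊕1⊕1⊕0⊕1⊕0 = 0
Codeword: 111011000111010

111011000111010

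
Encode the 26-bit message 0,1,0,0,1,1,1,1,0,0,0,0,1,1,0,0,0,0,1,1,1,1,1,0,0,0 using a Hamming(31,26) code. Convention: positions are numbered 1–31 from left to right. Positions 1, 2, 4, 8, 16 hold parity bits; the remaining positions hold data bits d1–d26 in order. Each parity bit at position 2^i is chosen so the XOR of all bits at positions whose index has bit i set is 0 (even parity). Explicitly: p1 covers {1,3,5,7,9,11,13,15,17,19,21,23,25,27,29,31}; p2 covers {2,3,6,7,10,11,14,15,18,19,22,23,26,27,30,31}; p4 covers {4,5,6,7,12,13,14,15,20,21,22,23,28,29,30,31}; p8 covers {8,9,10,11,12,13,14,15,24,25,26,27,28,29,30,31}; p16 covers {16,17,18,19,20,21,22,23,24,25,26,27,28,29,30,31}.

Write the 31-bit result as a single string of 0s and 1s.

0001100111110001011000011111000

Place data at non-parity positions: p1 p2 0 p4 1 0 0 p8 1 1 1 1 0 0 0 p16 0 1 1 0 0 0 0 1 1 1 1 1 0 0 0
p1 (pos 1,3,5,7,9,11,13,15,17,19,21,23,25,27,29,31): XOR of data positions = 0⊕1⊕0⊕1⊕1⊕0⊕0⊕0⊕1⊕0⊕0⊕1⊕1⊕0⊕0 = 0
p2 (pos 2,3,6,7,10,11,14,15,18,19,22,23,26,27,30,31): XOR of data positions = 0⊕0⊕0⊕1⊕1⊕0⊕0⊕1⊕1⊕0⊕0⊕1⊕1⊕0⊕0 = 0
p4 (pos 4,5,6,7,12,13,14,15,20,21,22,23,28,29,30,31): XOR of data positions = 1⊕0⊕0⊕1⊕0⊕0⊕0⊕0⊕0⊕0⊕0⊕1⊕0⊕0⊕0 = 1
p8 (pos 8,9,10,11,12,13,14,15,24,25,26,27,28,29,30,31): XOR of data positions = 1⊕1⊕1⊕1⊕0⊕0⊕0⊕1⊕1⊕1⊕1⊕1⊕0⊕0⊕0 = 1
p16 (pos 16,17,18,19,20,21,22,23,24,25,26,27,28,29,30,31): XOR of data positions = 0⊕1⊕1⊕0⊕0⊕0⊕0⊕1⊕1⊕1⊕1⊕1⊕0⊕0⊕0 = 1
Codeword: 0001100111110001011000011111000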